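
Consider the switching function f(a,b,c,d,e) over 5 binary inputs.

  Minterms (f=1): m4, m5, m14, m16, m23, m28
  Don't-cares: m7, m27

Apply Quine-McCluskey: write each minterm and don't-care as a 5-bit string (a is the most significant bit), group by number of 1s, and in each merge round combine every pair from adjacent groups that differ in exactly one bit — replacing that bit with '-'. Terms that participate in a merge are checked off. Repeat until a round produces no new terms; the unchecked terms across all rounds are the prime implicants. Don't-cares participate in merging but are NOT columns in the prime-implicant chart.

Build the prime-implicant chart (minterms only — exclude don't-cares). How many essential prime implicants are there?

5

size-2^0 implicants → 00100(✓)  00101(✓)  00111(✓)  01110  10000  10111(✓)  11011  11100
size-2^1 implicants → -0111  001-1  0010-
Unchecked terms (primes): -0111, 001-1, 0010-, 01110, 10000, 11011, 11100
Minterm coverage:
  m4 ⊆ 0010- [E]
  m5 ⊆ 001-1,0010-
  m14 ⊆ 01110 [E]
  m16 ⊆ 10000 [E]
  m23 ⊆ -0111 [E]
  m28 ⊆ 11100 [E]
E = {-0111, 0010-, 01110, 10000, 11100}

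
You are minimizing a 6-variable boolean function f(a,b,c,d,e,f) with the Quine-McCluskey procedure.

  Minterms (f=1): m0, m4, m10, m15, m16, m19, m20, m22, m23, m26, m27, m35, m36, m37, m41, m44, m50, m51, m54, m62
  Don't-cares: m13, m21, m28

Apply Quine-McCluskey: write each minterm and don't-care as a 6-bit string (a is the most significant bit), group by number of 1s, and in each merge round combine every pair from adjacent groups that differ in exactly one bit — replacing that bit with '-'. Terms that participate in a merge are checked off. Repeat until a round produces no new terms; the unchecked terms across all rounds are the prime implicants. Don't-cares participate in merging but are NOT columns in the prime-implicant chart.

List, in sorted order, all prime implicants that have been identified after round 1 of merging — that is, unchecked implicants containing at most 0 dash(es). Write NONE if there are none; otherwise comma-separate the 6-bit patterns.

Round 0: 000000✓ 000100✓ 001010✓ 001101✓ 001111✓ 010000✓ 010011✓ 010100✓ 010101✓ 010110✓ 010111✓ 011010✓ 011011✓ 011100✓ 100011✓ 100100✓ 100101✓ 101001 101100✓ 110010✓ 110011✓ 110110✓ 111110✓
Round 1: -00100 -10011 -10110 0-0000✓ 0-0100✓ 0-1010 000-00✓ 0011-1 01-011 01-100 010-00✓ 010-11 0101-0✓ 0101-1✓ 01010-✓ 01011-✓ 01101- 1-0011 10-100 10010- 11-110 110-10 11001-
Round 2: 0-0-00 0101--
PIs = {-00100, -10011, -10110, 0-0-00, 0-1010, 0011-1, 01-011, 01-100, 010-11, 0101--, 01101-, 1-0011, 10-100, 10010-, 101001, 11-110, 110-10, 11001-}

101001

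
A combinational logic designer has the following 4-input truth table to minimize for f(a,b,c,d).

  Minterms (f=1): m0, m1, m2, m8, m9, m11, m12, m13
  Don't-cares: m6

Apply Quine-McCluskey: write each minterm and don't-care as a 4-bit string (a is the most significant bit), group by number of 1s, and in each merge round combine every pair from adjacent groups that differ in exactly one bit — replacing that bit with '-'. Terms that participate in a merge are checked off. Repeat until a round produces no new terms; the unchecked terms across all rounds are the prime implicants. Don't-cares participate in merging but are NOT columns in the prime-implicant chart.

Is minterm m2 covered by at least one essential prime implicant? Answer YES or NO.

NO

Round 0: 0000✓ 0001✓ 0010✓ 0110✓ 1000✓ 1001✓ 1011✓ 1100✓ 1101✓
Round 1: -000✓ -001✓ 0-10 00-0 000-✓ 1-00✓ 1-01✓ 10-1 100-✓ 110-✓
Round 2: -00- 1-0-
PIs = {-00-, 0-10, 00-0, 1-0-, 10-1}
Coverage chart:
  m0: -00-,00-0
  m1: -00- ←essential
  m2: 0-10,00-0
  m8: -00-,1-0-
  m9: -00-,1-0-,10-1
  m11: 10-1 ←essential
  m12: 1-0- ←essential
  m13: 1-0- ←essential
Essential: -00-, 1-0-, 10-1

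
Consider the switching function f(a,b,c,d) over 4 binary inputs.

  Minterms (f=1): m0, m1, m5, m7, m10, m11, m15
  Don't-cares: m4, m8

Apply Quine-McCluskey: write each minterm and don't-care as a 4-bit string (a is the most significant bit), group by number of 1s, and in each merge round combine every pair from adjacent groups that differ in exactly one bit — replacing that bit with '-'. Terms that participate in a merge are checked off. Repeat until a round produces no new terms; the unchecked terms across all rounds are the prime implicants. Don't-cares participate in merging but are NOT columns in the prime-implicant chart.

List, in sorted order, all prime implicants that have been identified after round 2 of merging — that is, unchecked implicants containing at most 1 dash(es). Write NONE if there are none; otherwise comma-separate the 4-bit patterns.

-000, -111, 01-1, 1-11, 10-0, 101-

[col 0] 0000*, 0001*, 0100*, 0101*, 0111*, 1000*, 1010*, 1011*, 1111*
[col 1] -000, -111, 0-00*, 0-01*, 000-*, 01-1, 010-*, 1-11, 10-0, 101-
[col 2] 0-0-
Prime implicants: -000, -111, 0-0-, 01-1, 1-11, 10-0, 101-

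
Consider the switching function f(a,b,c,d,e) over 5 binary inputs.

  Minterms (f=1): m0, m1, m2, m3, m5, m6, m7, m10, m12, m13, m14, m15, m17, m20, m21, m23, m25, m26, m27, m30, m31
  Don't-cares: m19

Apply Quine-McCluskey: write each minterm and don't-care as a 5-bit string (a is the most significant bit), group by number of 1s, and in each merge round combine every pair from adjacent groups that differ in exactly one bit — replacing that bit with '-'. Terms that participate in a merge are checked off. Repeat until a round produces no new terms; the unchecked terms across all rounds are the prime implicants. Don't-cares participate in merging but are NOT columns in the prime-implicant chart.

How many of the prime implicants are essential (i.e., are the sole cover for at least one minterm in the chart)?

4

size-2^0 implicants → 00000(✓)  00001(✓)  00010(✓)  00011(✓)  00101(✓)  00110(✓)  00111(✓)  01010(✓)  01100(✓)  01101(✓)  01110(✓)  01111(✓)  10001(✓)  10011(✓)  10100(✓)  10101(✓)  10111(✓)  11001(✓)  11010(✓)  11011(✓)  11110(✓)  11111(✓)
size-2^1 implicants → -0001(✓)  -0011(✓)  -0101(✓)  -0111(✓)  -1010(✓)  -1110(✓)  -1111(✓)  0-010(✓)  0-101(✓)  0-110(✓)  0-111(✓)  00-01(✓)  00-10(✓)  00-11(✓)  000-0(✓)  000-1(✓)  0000-(✓)  0001-(✓)  001-1(✓)  0011-(✓)  01-10(✓)  011-0(✓)  011-1(✓)  0110-(✓)  0111-(✓)  1-001(✓)  1-011(✓)  1-111(✓)  10-01(✓)  10-11(✓)  100-1(✓)  101-1(✓)  1010-  11-10(✓)  11-11(✓)  110-1(✓)  1101-(✓)  1111-(✓)
size-2^2 implicants → --111  -0-01(✓)  -0-11(✓)  -00-1(✓)  -01-1(✓)  -1-10  -111-  0--10  0-1-1  0-11-  00--1(✓)  00-1-  000--  011--  1--11  1-0-1  10--1(✓)  11-1-
size-2^3 implicants → -0--1
Unchecked terms (primes): --111, -0--1, -1-10, -111-, 0--10, 0-1-1, 0-11-, 00-1-, 000--, 011--, 1--11, 1-0-1, 1010-, 11-1-
Minterm coverage:
  m0 ⊆ 000-- [E]
  m1 ⊆ -0--1,000--
  m2 ⊆ 0--10,00-1-,000--
  m3 ⊆ -0--1,00-1-,000--
  m5 ⊆ -0--1,0-1-1
  m6 ⊆ 0--10,0-11-,00-1-
  m7 ⊆ --111,-0--1,0-1-1,0-11-,00-1-
  m10 ⊆ -1-10,0--10
  m12 ⊆ 011-- [E]
  m13 ⊆ 0-1-1,011--
  m14 ⊆ -1-10,-111-,0--10,0-11-,011--
  m15 ⊆ --111,-111-,0-1-1,0-11-,011--
  m17 ⊆ -0--1,1-0-1
  m20 ⊆ 1010- [E]
  m21 ⊆ -0--1,1010-
  m23 ⊆ --111,-0--1,1--11
  m25 ⊆ 1-0-1 [E]
  m26 ⊆ -1-10,11-1-
  m27 ⊆ 1--11,1-0-1,11-1-
  m30 ⊆ -1-10,-111-,11-1-
  m31 ⊆ --111,-111-,1--11,11-1-
E = {000--, 011--, 1-0-1, 1010-}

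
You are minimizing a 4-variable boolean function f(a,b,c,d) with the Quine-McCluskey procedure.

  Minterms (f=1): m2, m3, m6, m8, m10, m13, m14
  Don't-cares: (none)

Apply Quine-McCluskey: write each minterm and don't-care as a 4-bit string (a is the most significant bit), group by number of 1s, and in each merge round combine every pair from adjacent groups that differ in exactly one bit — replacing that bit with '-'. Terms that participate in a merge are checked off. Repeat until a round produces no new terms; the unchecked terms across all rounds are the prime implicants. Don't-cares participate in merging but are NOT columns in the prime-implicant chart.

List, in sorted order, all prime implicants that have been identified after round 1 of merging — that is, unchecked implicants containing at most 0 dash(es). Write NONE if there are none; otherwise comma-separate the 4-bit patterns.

[col 0] 0010*, 0011*, 0110*, 1000*, 1010*, 1101, 1110*
[col 1] -010*, -110*, 0-10*, 001-, 1-10*, 10-0
[col 2] --10
Prime implicants: --10, 001-, 10-0, 1101

1101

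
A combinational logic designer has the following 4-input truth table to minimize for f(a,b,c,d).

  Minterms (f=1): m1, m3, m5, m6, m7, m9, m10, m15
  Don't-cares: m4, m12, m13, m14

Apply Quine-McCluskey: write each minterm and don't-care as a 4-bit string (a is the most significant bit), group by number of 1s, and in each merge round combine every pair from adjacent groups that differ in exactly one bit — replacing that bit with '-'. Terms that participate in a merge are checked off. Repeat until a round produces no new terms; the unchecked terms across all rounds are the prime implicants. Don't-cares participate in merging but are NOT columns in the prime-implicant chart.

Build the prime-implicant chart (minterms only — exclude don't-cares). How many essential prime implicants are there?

Round 0: 0001✓ 0011✓ 0100✓ 0101✓ 0110✓ 0111✓ 1001✓ 1010✓ 1100✓ 1101✓ 1110✓ 1111✓
Round 1: -001✓ -100✓ -101✓ -110✓ -111✓ 0-01✓ 0-11✓ 00-1✓ 01-0✓ 01-1✓ 010-✓ 011-✓ 1-01✓ 1-10 11-0✓ 11-1✓ 110-✓ 111-✓
Round 2: --01 -1-0✓ -1-1✓ -10-✓ -11-✓ 0--1 01--✓ 11--✓
Round 3: -1--
PIs = {--01, -1--, 0--1, 1-10}
Coverage chart:
  m1: --01,0--1
  m3: 0--1 ←essential
  m5: --01,-1--,0--1
  m6: -1-- ←essential
  m7: -1--,0--1
  m9: --01 ←essential
  m10: 1-10 ←essential
  m15: -1-- ←essential
Essential: --01, -1--, 0--1, 1-10

4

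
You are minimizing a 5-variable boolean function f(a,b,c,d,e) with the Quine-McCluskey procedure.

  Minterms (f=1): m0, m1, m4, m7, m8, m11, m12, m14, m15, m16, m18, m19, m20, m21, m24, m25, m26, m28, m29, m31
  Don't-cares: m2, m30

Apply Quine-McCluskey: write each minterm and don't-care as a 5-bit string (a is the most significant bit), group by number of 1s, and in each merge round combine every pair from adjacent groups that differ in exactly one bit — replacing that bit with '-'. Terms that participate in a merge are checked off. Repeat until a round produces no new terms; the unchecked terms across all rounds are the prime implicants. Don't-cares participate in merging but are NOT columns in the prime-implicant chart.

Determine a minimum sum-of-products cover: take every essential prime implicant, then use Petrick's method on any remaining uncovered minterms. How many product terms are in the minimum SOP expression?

[col 0] 00000*, 00001*, 00010*, 00100*, 00111*, 01000*, 01011*, 01100*, 01110*, 01111*, 10000*, 10010*, 10011*, 10100*, 10101*, 11000*, 11001*, 11010*, 11100*, 11101*, 11110*, 11111*
[col 1] -0000*, -0010*, -0100*, -1000*, -1100*, -1110*, -1111*, 0-000*, 0-100*, 0-111, 00-00*, 000-0*, 0000-, 01-00*, 01-11, 011-0*, 0111-*, 1-000*, 1-010*, 1-100*, 1-101*, 10-00*, 100-0*, 1001-, 1010-*, 11-00*, 11-01*, 11-10*, 110-0*, 1100-*, 111-0*, 111-1*, 1110-*, 1111-*
[col 2] --000*, --100*, -0-00*, -00-0, -1-00*, -11-0, -111-, 0--00*, 1--00*, 1-0-0, 1-10-, 11--0, 11-0-, 111--
[col 3] ---00
Prime implicants: ---00, -00-0, -11-0, -111-, 0-111, 0000-, 01-11, 1-0-0, 1-10-, 1001-, 11--0, 11-0-, 111--
PI chart (minterm → PIs covering it):
  0 | ---00,-00-0,0000-
  1 | 0000-  (sole → essential)
  4 | ---00  (sole → essential)
  7 | 0-111  (sole → essential)
  8 | ---00  (sole → essential)
  11 | 01-11  (sole → essential)
  12 | ---00,-11-0
  14 | -11-0,-111-
  15 | -111-,0-111,01-11
  16 | ---00,-00-0,1-0-0
  18 | -00-0,1-0-0,1001-
  19 | 1001-  (sole → essential)
  20 | ---00,1-10-
  21 | 1-10-  (sole → essential)
  24 | ---00,1-0-0,11--0,11-0-
  25 | 11-0-  (sole → essential)
  26 | 1-0-0,11--0
  28 | ---00,-11-0,1-10-,11--0,11-0-,111--
  29 | 1-10-,11-0-,111--
  31 | -111-,111--
Essential prime implicants: ---00, 0-111, 0000-, 01-11, 1-10-, 1001-, 11-0-
Petrick residual → -111-, 1-0-0
Minimum SOP uses 9 PIs: d'e' + bcd + a'cde + a'b'c'd' + a'bde + ac'e' + acd' + ab'c'd + abd'

9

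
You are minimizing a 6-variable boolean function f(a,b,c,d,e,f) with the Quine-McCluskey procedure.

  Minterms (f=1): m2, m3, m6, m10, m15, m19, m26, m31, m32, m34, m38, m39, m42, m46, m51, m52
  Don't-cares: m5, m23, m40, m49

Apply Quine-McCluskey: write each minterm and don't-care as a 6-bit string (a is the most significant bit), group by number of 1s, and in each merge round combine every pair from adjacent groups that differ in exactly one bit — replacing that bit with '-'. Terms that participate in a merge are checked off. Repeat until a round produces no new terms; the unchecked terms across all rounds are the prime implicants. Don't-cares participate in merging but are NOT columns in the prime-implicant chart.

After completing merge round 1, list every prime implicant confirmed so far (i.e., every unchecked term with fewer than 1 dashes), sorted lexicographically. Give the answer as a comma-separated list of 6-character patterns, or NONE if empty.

Round 0: 000010✓ 000011✓ 000101 000110✓ 001010✓ 001111✓ 010011✓ 010111✓ 011010✓ 011111✓ 100000✓ 100010✓ 100110✓ 100111✓ 101000✓ 101010✓ 101110✓ 110001✓ 110011✓ 110100
Round 1: -00010✓ -00110✓ -01010✓ -10011 0-0011 0-1010 0-1111 00-010✓ 000-10✓ 00001- 01-111 010-11 10-000✓ 10-010✓ 10-110✓ 100-10✓ 1000-0✓ 10011- 101-10✓ 1010-0✓ 1100-1
Round 2: -0-010 -00-10 10--10 10-0-0
PIs = {-0-010, -00-10, -10011, 0-0011, 0-1010, 0-1111, 00001-, 000101, 01-111, 010-11, 10--10, 10-0-0, 10011-, 1100-1, 110100}

000101, 110100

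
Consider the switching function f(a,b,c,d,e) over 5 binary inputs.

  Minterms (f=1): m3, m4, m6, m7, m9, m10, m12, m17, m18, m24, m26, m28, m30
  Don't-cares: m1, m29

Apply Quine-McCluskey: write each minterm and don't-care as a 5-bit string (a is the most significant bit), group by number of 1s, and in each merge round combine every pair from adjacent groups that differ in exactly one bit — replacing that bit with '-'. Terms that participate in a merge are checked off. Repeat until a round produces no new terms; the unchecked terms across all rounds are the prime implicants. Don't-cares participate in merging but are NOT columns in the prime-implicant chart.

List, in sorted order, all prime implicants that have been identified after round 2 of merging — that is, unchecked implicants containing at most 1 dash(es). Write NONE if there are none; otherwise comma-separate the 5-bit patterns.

size-2^0 implicants → 00001(✓)  00011(✓)  00100(✓)  00110(✓)  00111(✓)  01001(✓)  01010(✓)  01100(✓)  10001(✓)  10010(✓)  11000(✓)  11010(✓)  11100(✓)  11101(✓)  11110(✓)
size-2^1 implicants → -0001  -1010  -1100  0-001  0-100  00-11  000-1  001-0  0011-  1-010  11-00(✓)  11-10(✓)  110-0(✓)  111-0(✓)  1110-
size-2^2 implicants → 11--0
Unchecked terms (primes): -0001, -1010, -1100, 0-001, 0-100, 00-11, 000-1, 001-0, 0011-, 1-010, 11--0, 1110-

-0001, -1010, -1100, 0-001, 0-100, 00-11, 000-1, 001-0, 0011-, 1-010, 1110-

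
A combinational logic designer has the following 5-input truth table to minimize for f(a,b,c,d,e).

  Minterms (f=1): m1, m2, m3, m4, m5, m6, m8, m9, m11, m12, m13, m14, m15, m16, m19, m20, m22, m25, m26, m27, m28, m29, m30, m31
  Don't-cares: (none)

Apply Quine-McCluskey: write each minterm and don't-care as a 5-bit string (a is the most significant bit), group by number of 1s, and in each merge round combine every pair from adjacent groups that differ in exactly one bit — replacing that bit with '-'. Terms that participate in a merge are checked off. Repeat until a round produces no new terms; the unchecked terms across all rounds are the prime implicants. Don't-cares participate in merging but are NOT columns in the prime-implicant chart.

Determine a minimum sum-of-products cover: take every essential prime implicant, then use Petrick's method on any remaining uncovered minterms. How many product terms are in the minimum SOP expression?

Round 0: 00001✓ 00010✓ 00011✓ 00100✓ 00101✓ 00110✓ 01000✓ 01001✓ 01011✓ 01100✓ 01101✓ 01110✓ 01111✓ 10000✓ 10011✓ 10100✓ 10110✓ 11001✓ 11010✓ 11011✓ 11100✓ 11101✓ 11110✓ 11111✓
Round 1: -0011✓ -0100✓ -0110✓ -1001✓ -1011✓ -1100✓ -1101✓ -1110✓ -1111✓ 0-001✓ 0-011✓ 0-100✓ 0-101✓ 0-110✓ 00-01✓ 00-10 000-1✓ 0001- 001-0✓ 0010-✓ 01-00✓ 01-01✓ 01-11✓ 010-1✓ 0100-✓ 011-0✓ 011-1✓ 0110-✓ 0111-✓ 1-011✓ 1-100✓ 1-110✓ 10-00 101-0✓ 11-01✓ 11-10✓ 11-11✓ 110-1✓ 1101-✓ 111-0✓ 111-1✓ 1110-✓ 1111-✓
Round 2: --011 --100✓ --110✓ -01-0✓ -1-01✓ -1-11✓ -10-1✓ -11-0✓ -11-1✓ -110-✓ -111-✓ 0--01 0-0-1 0-1-0✓ 0-10- 01--1✓ 01-0- 011--✓ 1-1-0✓ 11--1✓ 11-1- 111--✓
Round 3: --1-0 -1--1 -11--
PIs = {--011, --1-0, -1--1, -11--, 0--01, 0-0-1, 0-10-, 00-10, 0001-, 01-0-, 10-00, 11-1-}
Coverage chart:
  m1: 0--01,0-0-1
  m2: 00-10,0001-
  m3: --011,0-0-1,0001-
  m4: --1-0,0-10-
  m5: 0--01,0-10-
  m6: --1-0,00-10
  m8: 01-0- ←essential
  m9: -1--1,0--01,0-0-1,01-0-
  m11: --011,-1--1,0-0-1
  m12: --1-0,-11--,0-10-,01-0-
  m13: -1--1,-11--,0--01,0-10-,01-0-
  m14: --1-0,-11--
  m15: -1--1,-11--
  m16: 10-00 ←essential
  m19: --011 ←essential
  m20: --1-0,10-00
  m22: --1-0 ←essential
  m25: -1--1 ←essential
  m26: 11-1- ←essential
  m27: --011,-1--1,11-1-
  m28: --1-0,-11--
  m29: -1--1,-11--
  m30: --1-0,-11--,11-1-
  m31: -1--1,-11--,11-1-
Essential: --011, --1-0, -1--1, 01-0-, 10-00, 11-1-
Petrick residual → 0--01, 00-10
Min cover (8 terms): c'de + ce' + be + a'd'e + a'b'de' + a'bd' + ab'd'e' + abd

8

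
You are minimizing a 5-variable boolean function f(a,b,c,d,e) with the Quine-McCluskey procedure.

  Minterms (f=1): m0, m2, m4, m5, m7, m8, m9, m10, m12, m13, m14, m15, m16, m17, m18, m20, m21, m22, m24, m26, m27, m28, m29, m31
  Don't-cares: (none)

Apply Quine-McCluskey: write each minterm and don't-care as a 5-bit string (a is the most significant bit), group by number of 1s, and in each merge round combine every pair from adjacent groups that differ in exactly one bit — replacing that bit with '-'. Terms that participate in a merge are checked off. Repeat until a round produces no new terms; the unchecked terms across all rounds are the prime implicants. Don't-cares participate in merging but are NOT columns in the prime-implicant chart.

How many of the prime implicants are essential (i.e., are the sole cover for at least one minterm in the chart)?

size-2^0 implicants → 00000(✓)  00010(✓)  00100(✓)  00101(✓)  00111(✓)  01000(✓)  01001(✓)  01010(✓)  01100(✓)  01101(✓)  01110(✓)  01111(✓)  10000(✓)  10001(✓)  10010(✓)  10100(✓)  10101(✓)  10110(✓)  11000(✓)  11010(✓)  11011(✓)  11100(✓)  11101(✓)  11111(✓)
size-2^1 implicants → -0000(✓)  -0010(✓)  -0100(✓)  -0101(✓)  -1000(✓)  -1010(✓)  -1100(✓)  -1101(✓)  -1111(✓)  0-000(✓)  0-010(✓)  0-100(✓)  0-101(✓)  0-111(✓)  00-00(✓)  000-0(✓)  001-1(✓)  0010-(✓)  01-00(✓)  01-01(✓)  01-10(✓)  010-0(✓)  0100-(✓)  011-0(✓)  011-1(✓)  0110-(✓)  0111-(✓)  1-000(✓)  1-010(✓)  1-100(✓)  1-101(✓)  10-00(✓)  10-01(✓)  10-10(✓)  100-0(✓)  1000-(✓)  101-0(✓)  1010-(✓)  11-00(✓)  11-11  110-0(✓)  1101-  111-1(✓)  1110-(✓)
size-2^2 implicants → --000(✓)  --010(✓)  --100(✓)  --101(✓)  -0-00(✓)  -00-0(✓)  -010-(✓)  -1-00(✓)  -10-0(✓)  -11-1  -110-(✓)  0--00(✓)  0-0-0(✓)  0-1-1  0-10-(✓)  01--0  01-0-  011--  1--00(✓)  1-0-0(✓)  1-10-(✓)  10--0  10-0-
size-2^3 implicants → ---00  --0-0  --10-
Unchecked terms (primes): ---00, --0-0, --10-, -11-1, 0-1-1, 01--0, 01-0-, 011--, 10--0, 10-0-, 11-11, 1101-
Minterm coverage:
  m0 ⊆ ---00,--0-0
  m2 ⊆ --0-0 [E]
  m4 ⊆ ---00,--10-
  m5 ⊆ --10-,0-1-1
  m7 ⊆ 0-1-1 [E]
  m8 ⊆ ---00,--0-0,01--0,01-0-
  m9 ⊆ 01-0- [E]
  m10 ⊆ --0-0,01--0
  m12 ⊆ ---00,--10-,01--0,01-0-,011--
  m13 ⊆ --10-,-11-1,0-1-1,01-0-,011--
  m14 ⊆ 01--0,011--
  m15 ⊆ -11-1,0-1-1,011--
  m16 ⊆ ---00,--0-0,10--0,10-0-
  m17 ⊆ 10-0- [E]
  m18 ⊆ --0-0,10--0
  m20 ⊆ ---00,--10-,10--0,10-0-
  m21 ⊆ --10-,10-0-
  m22 ⊆ 10--0 [E]
  m24 ⊆ ---00,--0-0
  m26 ⊆ --0-0,1101-
  m27 ⊆ 11-11,1101-
  m28 ⊆ ---00,--10-
  m29 ⊆ --10-,-11-1
  m31 ⊆ -11-1,11-11
E = {--0-0, 0-1-1, 01-0-, 10--0, 10-0-}

5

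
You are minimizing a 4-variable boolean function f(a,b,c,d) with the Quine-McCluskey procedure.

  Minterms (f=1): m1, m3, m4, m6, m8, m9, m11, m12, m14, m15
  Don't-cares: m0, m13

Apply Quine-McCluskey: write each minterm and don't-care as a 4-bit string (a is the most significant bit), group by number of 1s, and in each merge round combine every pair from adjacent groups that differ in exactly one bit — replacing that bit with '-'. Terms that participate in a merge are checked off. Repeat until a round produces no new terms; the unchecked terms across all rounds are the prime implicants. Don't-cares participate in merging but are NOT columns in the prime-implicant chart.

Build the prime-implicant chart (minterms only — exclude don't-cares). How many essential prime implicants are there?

Round 0: 0000✓ 0001✓ 0011✓ 0100✓ 0110✓ 1000✓ 1001✓ 1011✓ 1100✓ 1101✓ 1110✓ 1111✓
Round 1: -000✓ -001✓ -011✓ -100✓ -110✓ 0-00✓ 00-1✓ 000-✓ 01-0✓ 1-00✓ 1-01✓ 1-11✓ 10-1✓ 100-✓ 11-0✓ 11-1✓ 110-✓ 111-✓
Round 2: --00 -0-1 -00- -1-0 1--1 1-0- 11--
PIs = {--00, -0-1, -00-, -1-0, 1--1, 1-0-, 11--}
Coverage chart:
  m1: -0-1,-00-
  m3: -0-1 ←essential
  m4: --00,-1-0
  m6: -1-0 ←essential
  m8: --00,-00-,1-0-
  m9: -0-1,-00-,1--1,1-0-
  m11: -0-1,1--1
  m12: --00,-1-0,1-0-,11--
  m14: -1-0,11--
  m15: 1--1,11--
Essential: -0-1, -1-0

2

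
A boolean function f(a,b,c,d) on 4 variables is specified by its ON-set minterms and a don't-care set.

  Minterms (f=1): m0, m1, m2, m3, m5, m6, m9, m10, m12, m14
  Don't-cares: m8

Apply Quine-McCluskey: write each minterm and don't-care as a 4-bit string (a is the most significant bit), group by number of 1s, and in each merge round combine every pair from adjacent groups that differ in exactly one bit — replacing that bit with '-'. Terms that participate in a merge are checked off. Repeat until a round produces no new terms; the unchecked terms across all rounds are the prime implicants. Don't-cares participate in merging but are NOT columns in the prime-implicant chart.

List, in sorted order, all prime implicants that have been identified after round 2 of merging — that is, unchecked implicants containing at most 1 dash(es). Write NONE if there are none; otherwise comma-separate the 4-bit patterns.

Round 0: 0000✓ 0001✓ 0010✓ 0011✓ 0101✓ 0110✓ 1000✓ 1001✓ 1010✓ 1100✓ 1110✓
Round 1: -000✓ -001✓ -010✓ -110✓ 0-01 0-10✓ 00-0✓ 00-1✓ 000-✓ 001-✓ 1-00✓ 1-10✓ 10-0✓ 100-✓ 11-0✓
Round 2: --10 -0-0 -00- 00-- 1--0
PIs = {--10, -0-0, -00-, 0-01, 00--, 1--0}

0-01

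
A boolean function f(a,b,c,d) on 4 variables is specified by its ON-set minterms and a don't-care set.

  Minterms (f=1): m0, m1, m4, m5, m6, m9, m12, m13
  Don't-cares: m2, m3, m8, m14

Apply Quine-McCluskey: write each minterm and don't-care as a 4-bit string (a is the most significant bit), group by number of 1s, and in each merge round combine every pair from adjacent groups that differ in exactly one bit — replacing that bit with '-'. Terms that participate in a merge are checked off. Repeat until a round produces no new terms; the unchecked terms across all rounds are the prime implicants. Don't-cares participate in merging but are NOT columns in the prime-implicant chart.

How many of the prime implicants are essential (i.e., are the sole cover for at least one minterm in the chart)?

1

Round 0: 0000✓ 0001✓ 0010✓ 0011✓ 0100✓ 0101✓ 0110✓ 1000✓ 1001✓ 1100✓ 1101✓ 1110✓
Round 1: -000✓ -001✓ -100✓ -101✓ -110✓ 0-00✓ 0-01✓ 0-10✓ 00-0✓ 00-1✓ 000-✓ 001-✓ 01-0✓ 010-✓ 1-00✓ 1-01✓ 100-✓ 11-0✓ 110-✓
Round 2: --00✓ --01✓ -00-✓ -1-0 -10-✓ 0--0 0-0-✓ 00-- 1-0-✓
Round 3: --0-
PIs = {--0-, -1-0, 0--0, 00--}
Coverage chart:
  m0: --0-,0--0,00--
  m1: --0-,00--
  m4: --0-,-1-0,0--0
  m5: --0- ←essential
  m6: -1-0,0--0
  m9: --0- ←essential
  m12: --0-,-1-0
  m13: --0- ←essential
Essential: --0-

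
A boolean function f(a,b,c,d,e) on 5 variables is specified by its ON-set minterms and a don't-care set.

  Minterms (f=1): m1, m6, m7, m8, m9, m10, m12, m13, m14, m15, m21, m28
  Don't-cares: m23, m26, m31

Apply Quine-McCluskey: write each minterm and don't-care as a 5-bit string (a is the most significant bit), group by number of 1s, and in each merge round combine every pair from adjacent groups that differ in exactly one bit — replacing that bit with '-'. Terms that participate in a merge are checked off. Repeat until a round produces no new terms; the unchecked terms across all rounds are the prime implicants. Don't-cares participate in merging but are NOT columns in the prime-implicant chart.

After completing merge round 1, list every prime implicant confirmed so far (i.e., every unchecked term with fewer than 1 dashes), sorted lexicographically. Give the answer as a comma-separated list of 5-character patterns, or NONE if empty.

size-2^0 implicants → 00001(✓)  00110(✓)  00111(✓)  01000(✓)  01001(✓)  01010(✓)  01100(✓)  01101(✓)  01110(✓)  01111(✓)  10101(✓)  10111(✓)  11010(✓)  11100(✓)  11111(✓)
size-2^1 implicants → -0111(✓)  -1010  -1100  -1111(✓)  0-001  0-110(✓)  0-111(✓)  0011-(✓)  01-00(✓)  01-01(✓)  01-10(✓)  010-0(✓)  0100-(✓)  011-0(✓)  011-1(✓)  0110-(✓)  0111-(✓)  1-111(✓)  101-1
size-2^2 implicants → --111  0-11-  01--0  01-0-  011--
Unchecked terms (primes): --111, -1010, -1100, 0-001, 0-11-, 01--0, 01-0-, 011--, 101-1

NONE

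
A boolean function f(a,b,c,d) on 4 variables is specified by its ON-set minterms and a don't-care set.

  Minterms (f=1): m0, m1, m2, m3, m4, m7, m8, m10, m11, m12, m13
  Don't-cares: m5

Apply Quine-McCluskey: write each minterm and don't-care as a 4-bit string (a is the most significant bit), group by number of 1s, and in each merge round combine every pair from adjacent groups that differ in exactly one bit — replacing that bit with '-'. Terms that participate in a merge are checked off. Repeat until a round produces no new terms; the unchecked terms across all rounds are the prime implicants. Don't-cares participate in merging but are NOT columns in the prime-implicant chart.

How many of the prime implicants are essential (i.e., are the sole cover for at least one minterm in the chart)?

[col 0] 0000*, 0001*, 0010*, 0011*, 0100*, 0101*, 0111*, 1000*, 1010*, 1011*, 1100*, 1101*
[col 1] -000*, -010*, -011*, -100*, -101*, 0-00*, 0-01*, 0-11*, 00-0*, 00-1*, 000-*, 001-*, 01-1*, 010-*, 1-00*, 10-0*, 101-*, 110-*
[col 2] --00, -0-0, -01-, -10-, 0--1, 0-0-, 00--
Prime implicants: --00, -0-0, -01-, -10-, 0--1, 0-0-, 00--
PI chart (minterm → PIs covering it):
  0 | --00,-0-0,0-0-,00--
  1 | 0--1,0-0-,00--
  2 | -0-0,-01-,00--
  3 | -01-,0--1,00--
  4 | --00,-10-,0-0-
  7 | 0--1  (sole → essential)
  8 | --00,-0-0
  10 | -0-0,-01-
  11 | -01-  (sole → essential)
  12 | --00,-10-
  13 | -10-  (sole → essential)
Essential prime implicants: -01-, -10-, 0--1

3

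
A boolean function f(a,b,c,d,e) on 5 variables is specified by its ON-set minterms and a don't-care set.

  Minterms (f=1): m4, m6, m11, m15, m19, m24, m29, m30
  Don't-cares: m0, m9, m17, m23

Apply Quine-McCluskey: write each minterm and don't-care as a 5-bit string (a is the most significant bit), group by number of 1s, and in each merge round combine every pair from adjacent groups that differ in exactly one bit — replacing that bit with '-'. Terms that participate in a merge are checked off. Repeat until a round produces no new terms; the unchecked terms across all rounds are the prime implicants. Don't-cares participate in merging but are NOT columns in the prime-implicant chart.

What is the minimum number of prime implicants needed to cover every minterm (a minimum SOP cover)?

6

[col 0] 00000*, 00100*, 00110*, 01001*, 01011*, 01111*, 10001*, 10011*, 10111*, 11000, 11101, 11110
[col 1] 00-00, 001-0, 01-11, 010-1, 10-11, 100-1
Prime implicants: 00-00, 001-0, 01-11, 010-1, 10-11, 100-1, 11000, 11101, 11110
PI chart (minterm → PIs covering it):
  4 | 00-00,001-0
  6 | 001-0  (sole → essential)
  11 | 01-11,010-1
  15 | 01-11  (sole → essential)
  19 | 10-11,100-1
  24 | 11000  (sole → essential)
  29 | 11101  (sole → essential)
  30 | 11110  (sole → essential)
Essential prime implicants: 001-0, 01-11, 11000, 11101, 11110
Petrick residual → 10-11
Minimum SOP uses 6 PIs: a'b'ce' + a'bde + ab'de + abc'd'e' + abcd'e + abcde'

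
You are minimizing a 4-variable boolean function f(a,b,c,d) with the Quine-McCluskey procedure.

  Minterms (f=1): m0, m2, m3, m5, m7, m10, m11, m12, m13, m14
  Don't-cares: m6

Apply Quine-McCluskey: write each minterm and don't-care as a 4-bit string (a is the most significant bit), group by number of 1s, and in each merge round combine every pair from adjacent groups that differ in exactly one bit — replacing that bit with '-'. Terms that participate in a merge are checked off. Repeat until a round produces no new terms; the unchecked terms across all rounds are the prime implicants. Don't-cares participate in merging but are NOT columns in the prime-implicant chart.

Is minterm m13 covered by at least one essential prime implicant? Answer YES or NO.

size-2^0 implicants → 0000(✓)  0010(✓)  0011(✓)  0101(✓)  0110(✓)  0111(✓)  1010(✓)  1011(✓)  1100(✓)  1101(✓)  1110(✓)
size-2^1 implicants → -010(✓)  -011(✓)  -101  -110(✓)  0-10(✓)  0-11(✓)  00-0  001-(✓)  01-1  011-(✓)  1-10(✓)  101-(✓)  11-0  110-
size-2^2 implicants → --10  -01-  0-1-
Unchecked terms (primes): --10, -01-, -101, 0-1-, 00-0, 01-1, 11-0, 110-
Minterm coverage:
  m0 ⊆ 00-0 [E]
  m2 ⊆ --10,-01-,0-1-,00-0
  m3 ⊆ -01-,0-1-
  m5 ⊆ -101,01-1
  m7 ⊆ 0-1-,01-1
  m10 ⊆ --10,-01-
  m11 ⊆ -01- [E]
  m12 ⊆ 11-0,110-
  m13 ⊆ -101,110-
  m14 ⊆ --10,11-0
E = {-01-, 00-0}

NO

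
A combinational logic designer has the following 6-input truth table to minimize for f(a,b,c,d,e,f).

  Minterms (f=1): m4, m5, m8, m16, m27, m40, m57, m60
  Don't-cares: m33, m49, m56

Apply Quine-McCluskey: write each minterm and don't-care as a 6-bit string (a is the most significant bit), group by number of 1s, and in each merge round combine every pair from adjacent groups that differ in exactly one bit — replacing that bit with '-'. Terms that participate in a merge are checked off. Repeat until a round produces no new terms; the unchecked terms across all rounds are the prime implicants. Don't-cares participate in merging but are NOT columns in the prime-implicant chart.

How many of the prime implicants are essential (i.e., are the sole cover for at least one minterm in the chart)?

Round 0: 000100✓ 000101✓ 001000✓ 010000 011011 100001✓ 101000✓ 110001✓ 111000✓ 111001✓ 111100✓
Round 1: -01000 00010- 1-0001 1-1000 11-001 111-00 11100-
PIs = {-01000, 00010-, 010000, 011011, 1-0001, 1-1000, 11-001, 111-00, 11100-}
Coverage chart:
  m4: 00010- ←essential
  m5: 00010- ←essential
  m8: -01000 ←essential
  m16: 010000 ←essential
  m27: 011011 ←essential
  m40: -01000,1-1000
  m57: 11-001,11100-
  m60: 111-00 ←essential
Essential: -01000, 00010-, 010000, 011011, 111-00

5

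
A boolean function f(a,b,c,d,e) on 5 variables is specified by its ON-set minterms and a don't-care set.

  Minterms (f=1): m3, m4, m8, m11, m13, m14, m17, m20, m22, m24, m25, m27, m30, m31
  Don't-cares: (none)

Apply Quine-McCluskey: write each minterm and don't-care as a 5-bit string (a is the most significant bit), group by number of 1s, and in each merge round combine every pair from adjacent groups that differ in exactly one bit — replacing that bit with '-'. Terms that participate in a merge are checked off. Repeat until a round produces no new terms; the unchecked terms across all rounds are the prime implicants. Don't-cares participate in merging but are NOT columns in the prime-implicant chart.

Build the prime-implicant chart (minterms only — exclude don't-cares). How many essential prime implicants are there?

Round 0: 00011✓ 00100✓ 01000✓ 01011✓ 01101 01110✓ 10001✓ 10100✓ 10110✓ 11000✓ 11001✓ 11011✓ 11110✓ 11111✓
Round 1: -0100 -1000 -1011 -1110 0-011 1-001 1-110 101-0 11-11 110-1 1100- 1111-
PIs = {-0100, -1000, -1011, -1110, 0-011, 01101, 1-001, 1-110, 101-0, 11-11, 110-1, 1100-, 1111-}
Coverage chart:
  m3: 0-011 ←essential
  m4: -0100 ←essential
  m8: -1000 ←essential
  m11: -1011,0-011
  m13: 01101 ←essential
  m14: -1110 ←essential
  m17: 1-001 ←essential
  m20: -0100,101-0
  m22: 1-110,101-0
  m24: -1000,1100-
  m25: 1-001,110-1,1100-
  m27: -1011,11-11,110-1
  m30: -1110,1-110,1111-
  m31: 11-11,1111-
Essential: -0100, -1000, -1110, 0-011, 01101, 1-001

6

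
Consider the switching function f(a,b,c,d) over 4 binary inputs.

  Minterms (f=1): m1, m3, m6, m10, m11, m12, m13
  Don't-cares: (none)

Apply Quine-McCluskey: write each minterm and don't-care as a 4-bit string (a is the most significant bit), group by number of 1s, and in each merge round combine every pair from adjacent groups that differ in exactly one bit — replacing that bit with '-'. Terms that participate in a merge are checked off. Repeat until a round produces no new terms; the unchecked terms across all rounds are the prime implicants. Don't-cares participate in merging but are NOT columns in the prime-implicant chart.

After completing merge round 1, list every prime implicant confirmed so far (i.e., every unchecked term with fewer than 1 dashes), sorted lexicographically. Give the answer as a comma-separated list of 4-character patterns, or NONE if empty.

0110

size-2^0 implicants → 0001(✓)  0011(✓)  0110  1010(✓)  1011(✓)  1100(✓)  1101(✓)
size-2^1 implicants → -011  00-1  101-  110-
Unchecked terms (primes): -011, 00-1, 0110, 101-, 110-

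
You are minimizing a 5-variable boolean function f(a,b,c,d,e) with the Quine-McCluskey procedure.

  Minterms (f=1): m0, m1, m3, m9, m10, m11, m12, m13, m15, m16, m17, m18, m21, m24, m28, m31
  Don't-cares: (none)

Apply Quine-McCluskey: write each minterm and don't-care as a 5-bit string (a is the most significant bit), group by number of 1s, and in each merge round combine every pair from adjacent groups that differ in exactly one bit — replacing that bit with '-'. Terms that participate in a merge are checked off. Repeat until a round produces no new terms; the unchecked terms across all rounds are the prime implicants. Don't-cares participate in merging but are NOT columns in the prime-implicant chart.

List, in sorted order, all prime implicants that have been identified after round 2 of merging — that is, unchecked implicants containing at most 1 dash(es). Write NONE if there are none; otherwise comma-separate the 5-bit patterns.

size-2^0 implicants → 00000(✓)  00001(✓)  00011(✓)  01001(✓)  01010(✓)  01011(✓)  01100(✓)  01101(✓)  01111(✓)  10000(✓)  10001(✓)  10010(✓)  10101(✓)  11000(✓)  11100(✓)  11111(✓)
size-2^1 implicants → -0000(✓)  -0001(✓)  -1100  -1111  0-001(✓)  0-011(✓)  000-1(✓)  0000-(✓)  01-01(✓)  01-11(✓)  010-1(✓)  0101-  011-1(✓)  0110-  1-000  10-01  100-0  1000-(✓)  11-00
size-2^2 implicants → -000-  0-0-1  01--1
Unchecked terms (primes): -000-, -1100, -1111, 0-0-1, 01--1, 0101-, 0110-, 1-000, 10-01, 100-0, 11-00

-1100, -1111, 0101-, 0110-, 1-000, 10-01, 100-0, 11-00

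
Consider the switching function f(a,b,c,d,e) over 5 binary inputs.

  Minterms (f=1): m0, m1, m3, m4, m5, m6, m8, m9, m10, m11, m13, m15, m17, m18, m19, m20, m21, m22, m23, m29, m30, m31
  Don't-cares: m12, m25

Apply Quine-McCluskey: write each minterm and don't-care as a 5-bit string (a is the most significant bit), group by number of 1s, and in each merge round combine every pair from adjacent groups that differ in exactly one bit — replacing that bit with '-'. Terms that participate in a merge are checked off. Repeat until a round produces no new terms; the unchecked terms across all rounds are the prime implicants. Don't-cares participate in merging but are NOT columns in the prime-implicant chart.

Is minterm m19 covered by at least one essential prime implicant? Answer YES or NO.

[col 0] 00000*, 00001*, 00011*, 00100*, 00101*, 00110*, 01000*, 01001*, 01010*, 01011*, 01100*, 01101*, 01111*, 10001*, 10010*, 10011*, 10100*, 10101*, 10110*, 10111*, 11001*, 11101*, 11110*, 11111*
[col 1] -0001*, -0011*, -0100*, -0101*, -0110*, -1001*, -1101*, -1111*, 0-000*, 0-001*, 0-011*, 0-100*, 0-101*, 00-00*, 00-01*, 000-1*, 0000-*, 001-0*, 0010-*, 01-00*, 01-01*, 01-11*, 010-0*, 010-1*, 0100-*, 0101-*, 011-1*, 0110-*, 1-001*, 1-101*, 1-110*, 1-111*, 10-01*, 10-10*, 10-11*, 100-1*, 1001-*, 101-0*, 101-1*, 1010-*, 1011-*, 11-01*, 111-1*, 1111-*
[col 2] --001*, --101*, -0-01*, -00-1, -01-0, -010-, -1-01*, -11-1, 0--00*, 0--01*, 0-0-1, 0-00-*, 0-10-*, 00-0-*, 01--1, 01-0-*, 010--, 1--01*, 1-1-1, 1-11-, 10--1, 10-1-, 101--
[col 3] ---01, 0--0-
Prime implicants: ---01, -00-1, -01-0, -010-, -11-1, 0--0-, 0-0-1, 01--1, 010--, 1-1-1, 1-11-, 10--1, 10-1-, 101--
PI chart (minterm → PIs covering it):
  0 | 0--0-  (sole → essential)
  1 | ---01,-00-1,0--0-,0-0-1
  3 | -00-1,0-0-1
  4 | -01-0,-010-,0--0-
  5 | ---01,-010-,0--0-
  6 | -01-0  (sole → essential)
  8 | 0--0-,010--
  9 | ---01,0--0-,0-0-1,01--1,010--
  10 | 010--  (sole → essential)
  11 | 0-0-1,01--1,010--
  13 | ---01,-11-1,0--0-,01--1
  15 | -11-1,01--1
  17 | ---01,-00-1,10--1
  18 | 10-1-  (sole → essential)
  19 | -00-1,10--1,10-1-
  20 | -01-0,-010-,101--
  21 | ---01,-010-,1-1-1,10--1,101--
  22 | -01-0,1-11-,10-1-,101--
  23 | 1-1-1,1-11-,10--1,10-1-,101--
  29 | ---01,-11-1,1-1-1
  30 | 1-11-  (sole → essential)
  31 | -11-1,1-1-1,1-11-
Essential prime implicants: -01-0, 0--0-, 010--, 1-11-, 10-1-

YES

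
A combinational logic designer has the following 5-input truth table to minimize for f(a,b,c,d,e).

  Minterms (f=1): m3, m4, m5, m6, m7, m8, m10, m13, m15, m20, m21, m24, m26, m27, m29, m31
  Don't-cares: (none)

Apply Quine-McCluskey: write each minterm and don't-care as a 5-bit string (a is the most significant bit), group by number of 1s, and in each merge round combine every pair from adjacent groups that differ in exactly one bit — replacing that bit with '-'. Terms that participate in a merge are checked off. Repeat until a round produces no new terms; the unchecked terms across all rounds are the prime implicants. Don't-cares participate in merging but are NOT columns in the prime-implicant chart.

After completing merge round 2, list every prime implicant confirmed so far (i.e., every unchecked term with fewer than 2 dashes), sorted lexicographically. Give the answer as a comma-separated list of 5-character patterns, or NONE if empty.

00-11, 11-11, 1101-

size-2^0 implicants → 00011(✓)  00100(✓)  00101(✓)  00110(✓)  00111(✓)  01000(✓)  01010(✓)  01101(✓)  01111(✓)  10100(✓)  10101(✓)  11000(✓)  11010(✓)  11011(✓)  11101(✓)  11111(✓)
size-2^1 implicants → -0100(✓)  -0101(✓)  -1000(✓)  -1010(✓)  -1101(✓)  -1111(✓)  0-101(✓)  0-111(✓)  00-11  001-0(✓)  001-1(✓)  0010-(✓)  0011-(✓)  010-0(✓)  011-1(✓)  1-101(✓)  1010-(✓)  11-11  110-0(✓)  1101-  111-1(✓)
size-2^2 implicants → --101  -010-  -10-0  -11-1  0-1-1  001--
Unchecked terms (primes): --101, -010-, -10-0, -11-1, 0-1-1, 00-11, 001--, 11-11, 1101-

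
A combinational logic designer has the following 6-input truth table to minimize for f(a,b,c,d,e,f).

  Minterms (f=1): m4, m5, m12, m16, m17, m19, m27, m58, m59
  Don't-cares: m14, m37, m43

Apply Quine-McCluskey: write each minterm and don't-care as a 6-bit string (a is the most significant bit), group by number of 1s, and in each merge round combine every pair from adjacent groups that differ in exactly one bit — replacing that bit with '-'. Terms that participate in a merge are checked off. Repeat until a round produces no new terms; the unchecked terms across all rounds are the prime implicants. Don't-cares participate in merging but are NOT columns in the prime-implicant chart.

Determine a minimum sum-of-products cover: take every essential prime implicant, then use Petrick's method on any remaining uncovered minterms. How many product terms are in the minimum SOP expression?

5

[col 0] 000100*, 000101*, 001100*, 001110*, 010000*, 010001*, 010011*, 011011*, 100101*, 101011*, 111010*, 111011*
[col 1] -00101, -11011, 00-100, 00010-, 0011-0, 01-011, 0100-1, 01000-, 1-1011, 11101-
Prime implicants: -00101, -11011, 00-100, 00010-, 0011-0, 01-011, 0100-1, 01000-, 1-1011, 11101-
PI chart (minterm → PIs covering it):
  4 | 00-100,00010-
  5 | -00101,00010-
  12 | 00-100,0011-0
  16 | 01000-  (sole → essential)
  17 | 0100-1,01000-
  19 | 01-011,0100-1
  27 | -11011,01-011
  58 | 11101-  (sole → essential)
  59 | -11011,1-1011,11101-
Essential prime implicants: 01000-, 11101-
Petrick residual → -00101, 00-100, 01-011
Minimum SOP uses 5 PIs: b'c'de'f + a'b'de'f' + a'bd'ef + a'bc'd'e' + abcd'e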